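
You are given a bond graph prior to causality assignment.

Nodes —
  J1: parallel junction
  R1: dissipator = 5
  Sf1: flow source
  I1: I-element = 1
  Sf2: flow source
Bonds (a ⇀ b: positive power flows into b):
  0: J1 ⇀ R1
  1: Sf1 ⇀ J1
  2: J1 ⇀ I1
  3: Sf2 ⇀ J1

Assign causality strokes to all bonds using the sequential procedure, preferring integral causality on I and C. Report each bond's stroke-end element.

#1 stroke at Sf1  (Sf1 fixes flow; stroke at Sf1)
#3 stroke at Sf2  (Sf2: flow source, stroke at near end)
#2 stroke at I1  (I1 outputs flow p/I1)
#0 stroke at J1  (only one effort-in slot at J1)

b0 |J1
b1 |Sf1
b2 |I1
b3 |Sf2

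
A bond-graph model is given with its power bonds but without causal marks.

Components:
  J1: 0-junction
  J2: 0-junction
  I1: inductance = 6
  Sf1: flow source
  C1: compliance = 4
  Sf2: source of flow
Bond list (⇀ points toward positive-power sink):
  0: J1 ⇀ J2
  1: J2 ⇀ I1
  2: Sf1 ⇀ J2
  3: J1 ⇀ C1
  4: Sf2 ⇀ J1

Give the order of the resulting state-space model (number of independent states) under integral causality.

2  (C1, I1 all integral)

b2 stroke→Sf1  (Sf1 fixes flow; stroke at Sf1)
b4 stroke→Sf2  (source Sf2 imposes f)
b1 stroke→I1  (I1: I, integral causality)
b0 stroke→J2  (J2 needs exactly one e-in)
b3 stroke→J1  (J1: last free bond brings effort in)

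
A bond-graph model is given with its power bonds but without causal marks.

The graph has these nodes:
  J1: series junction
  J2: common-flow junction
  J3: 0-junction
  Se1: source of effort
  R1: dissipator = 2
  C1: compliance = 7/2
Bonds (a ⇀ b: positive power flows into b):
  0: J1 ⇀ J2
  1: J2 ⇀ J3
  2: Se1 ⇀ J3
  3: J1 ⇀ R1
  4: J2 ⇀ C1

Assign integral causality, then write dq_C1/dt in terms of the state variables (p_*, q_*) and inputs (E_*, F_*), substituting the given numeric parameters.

dq_C1/dt = -E_Se1/2 - q_C1/7

#2 →J3  (Se1: effort source, stroke at far end)
#1 →J2  (J3: bond 2 brought effort, rest push out)
#4 →J2  (C1: C, integral causality)
#0 →J1  (J2: last free bond brings flow in)
#3 →R1  (only one flow-in slot at J1)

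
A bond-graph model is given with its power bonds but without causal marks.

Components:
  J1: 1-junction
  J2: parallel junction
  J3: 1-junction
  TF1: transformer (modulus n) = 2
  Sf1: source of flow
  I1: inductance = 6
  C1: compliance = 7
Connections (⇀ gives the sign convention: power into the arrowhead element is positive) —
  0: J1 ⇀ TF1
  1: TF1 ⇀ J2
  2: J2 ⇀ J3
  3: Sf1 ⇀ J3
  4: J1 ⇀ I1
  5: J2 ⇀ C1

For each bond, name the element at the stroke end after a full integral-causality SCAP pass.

β0 stroke→J1
β1 stroke→TF1
β2 stroke→J3
β3 stroke→Sf1
β4 stroke→I1
β5 stroke→J2

b3 →Sf1  (Sf1 fixes flow; stroke at Sf1)
b2 →J3  (common-f at J3 fixed by 3)
b4 →I1  (I1 integral (f out))
b0 →J1  (common-f at J1 fixed by 4)
b1 →TF1  (TF1: transformer flips bond 0)
b5 →J2  (only one effort-in slot at J2)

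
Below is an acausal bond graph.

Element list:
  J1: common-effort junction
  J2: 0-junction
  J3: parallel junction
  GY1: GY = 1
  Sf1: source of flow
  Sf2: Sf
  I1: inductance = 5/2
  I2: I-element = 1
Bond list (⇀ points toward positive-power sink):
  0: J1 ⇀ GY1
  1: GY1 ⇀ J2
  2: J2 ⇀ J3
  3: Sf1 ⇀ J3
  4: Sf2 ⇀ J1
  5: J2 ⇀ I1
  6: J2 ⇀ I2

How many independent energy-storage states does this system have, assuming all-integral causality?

2  (I1, I2 all integral)

bond 3 →Sf1  (Sf1: flow source, stroke at near end)
bond 4 →Sf2  (Sf2: flow source, stroke at near end)
bond 0 →J1  (only one effort-in slot at J1)
bond 2 →J3  (J3: last free bond brings effort in)
bond 1 →J2  (GY1: gyrator matches bond 0)
bond 5 →I1  (J2 effort already set via bond 1)
bond 6 →I2  (J2: bond 1 brought effort, rest push out)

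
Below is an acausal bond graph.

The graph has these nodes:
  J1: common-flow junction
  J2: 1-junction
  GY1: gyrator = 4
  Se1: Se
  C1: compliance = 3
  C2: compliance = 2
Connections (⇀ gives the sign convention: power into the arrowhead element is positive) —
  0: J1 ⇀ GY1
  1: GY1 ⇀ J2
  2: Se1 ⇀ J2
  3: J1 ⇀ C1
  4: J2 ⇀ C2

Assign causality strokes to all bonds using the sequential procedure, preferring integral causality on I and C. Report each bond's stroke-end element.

b0 stroke→GY1
b1 stroke→GY1
b2 stroke→J2
b3 stroke→J1
b4 stroke→J2

#2 |J2  (source Se1 imposes e)
#3 |J1  (C1 integral (e out))
#0 |GY1  (J1: last free bond brings flow in)
#1 |GY1  (GY GY1: same side as bond 0)
#4 |J2  (J2: bond 1 brought flow, rest push out)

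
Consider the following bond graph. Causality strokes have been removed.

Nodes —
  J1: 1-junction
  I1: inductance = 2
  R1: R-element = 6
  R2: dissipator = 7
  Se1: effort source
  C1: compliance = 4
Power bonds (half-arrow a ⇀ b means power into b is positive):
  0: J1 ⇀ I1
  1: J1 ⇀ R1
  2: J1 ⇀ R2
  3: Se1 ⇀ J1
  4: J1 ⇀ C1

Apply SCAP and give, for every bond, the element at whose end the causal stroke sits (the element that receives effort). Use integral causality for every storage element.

β3 stroke→J1  (Se1: effort source, stroke at far end)
β0 stroke→I1  (I1 integral (f out))
β1 stroke→J1  (common-f at J1 fixed by 0)
β2 stroke→J1  (common-f at J1 fixed by 0)
β4 stroke→J1  (common-f at J1 fixed by 0)

#0 →I1
#1 →J1
#2 →J1
#3 →J1
#4 →J1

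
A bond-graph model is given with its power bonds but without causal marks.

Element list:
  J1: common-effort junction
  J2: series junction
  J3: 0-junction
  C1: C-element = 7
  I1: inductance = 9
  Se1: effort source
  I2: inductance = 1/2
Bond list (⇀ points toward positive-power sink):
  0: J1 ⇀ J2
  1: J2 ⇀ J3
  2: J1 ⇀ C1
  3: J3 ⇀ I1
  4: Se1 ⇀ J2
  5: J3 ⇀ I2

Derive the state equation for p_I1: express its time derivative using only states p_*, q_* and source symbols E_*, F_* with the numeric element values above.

dp_I1/dt = E_Se1 + q_C1/7

#4 stroke→J2  (Se1 (Se) sets effort on bond)
#2 stroke→J1  (C1 outputs effort q/C1)
#0 stroke→J2  (0-jn J1 has e-setter on 2)
#1 stroke→J3  (closing 1-jn rule on J2)
#3 stroke→I1  (0-jn J3 has e-setter on 1)
#5 stroke→I2  (0-jn J3 has e-setter on 1)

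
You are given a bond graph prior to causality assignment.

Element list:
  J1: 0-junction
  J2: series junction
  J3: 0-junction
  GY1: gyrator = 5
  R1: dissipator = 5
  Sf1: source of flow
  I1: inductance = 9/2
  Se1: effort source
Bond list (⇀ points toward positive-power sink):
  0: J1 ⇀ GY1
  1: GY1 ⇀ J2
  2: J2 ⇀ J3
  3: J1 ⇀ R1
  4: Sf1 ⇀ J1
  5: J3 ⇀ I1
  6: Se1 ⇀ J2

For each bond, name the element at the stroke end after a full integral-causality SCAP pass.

b0 stroke at J1
b1 stroke at J2
b2 stroke at J3
b3 stroke at R1
b4 stroke at Sf1
b5 stroke at I1
b6 stroke at J2

bond 4 |Sf1  (Sf1 (Sf) sets flow on bond)
bond 6 |J2  (Se1 fixes effort; stroke away)
bond 5 |I1  (I1 outputs flow p/I1)
bond 2 |J3  (closing 0-jn rule on J3)
bond 1 |J2  (common-f at J2 fixed by 2)
bond 0 |J1  (through GY1, causality inverts; strokes same side of GY1)
bond 3 |R1  (J1: bond 0 brought effort, rest push out)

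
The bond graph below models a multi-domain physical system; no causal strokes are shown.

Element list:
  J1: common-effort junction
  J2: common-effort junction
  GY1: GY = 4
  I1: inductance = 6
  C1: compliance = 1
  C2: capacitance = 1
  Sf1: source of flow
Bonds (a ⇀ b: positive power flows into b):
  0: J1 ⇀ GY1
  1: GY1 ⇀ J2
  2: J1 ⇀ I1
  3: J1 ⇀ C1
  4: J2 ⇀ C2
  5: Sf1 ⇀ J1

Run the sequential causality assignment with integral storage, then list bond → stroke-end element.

bond 0 stroke→GY1
bond 1 stroke→GY1
bond 2 stroke→I1
bond 3 stroke→J1
bond 4 stroke→J2
bond 5 stroke→Sf1

#5 stroke at Sf1  (Sf1: flow source, stroke at near end)
#2 stroke at I1  (I1 integral (f out))
#3 stroke at J1  (C1 integral (e out))
#0 stroke at GY1  (0-jn J1 has e-setter on 3)
#1 stroke at GY1  (GY1: gyrator matches bond 0)
#4 stroke at J2  (J2 needs exactly one e-in)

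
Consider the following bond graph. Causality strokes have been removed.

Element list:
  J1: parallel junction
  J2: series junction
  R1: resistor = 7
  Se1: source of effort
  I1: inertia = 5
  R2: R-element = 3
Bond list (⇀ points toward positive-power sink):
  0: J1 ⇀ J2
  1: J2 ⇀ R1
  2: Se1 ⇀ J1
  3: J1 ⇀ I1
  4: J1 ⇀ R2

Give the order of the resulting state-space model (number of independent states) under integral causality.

b2 stroke at J1  (Se1: effort source, stroke at far end)
b0 stroke at J2  (0-jn J1 has e-setter on 2)
b3 stroke at I1  (0-jn J1 has e-setter on 2)
b4 stroke at R2  (common-e at J1 fixed by 2)
b1 stroke at R1  (only one flow-in slot at J2)

1  (I1 all integral)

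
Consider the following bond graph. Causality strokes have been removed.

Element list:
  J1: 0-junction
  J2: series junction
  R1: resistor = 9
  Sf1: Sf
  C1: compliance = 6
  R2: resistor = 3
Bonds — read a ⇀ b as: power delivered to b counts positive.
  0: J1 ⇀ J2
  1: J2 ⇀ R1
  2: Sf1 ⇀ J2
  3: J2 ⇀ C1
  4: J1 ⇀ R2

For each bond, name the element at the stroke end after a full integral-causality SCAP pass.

β2 →Sf1  (Sf1 (Sf) sets flow on bond)
β0 →J2  (1-jn J2 has f-setter on 2)
β1 →J2  (J2 flow already set via bond 2)
β3 →J2  (common-f at J2 fixed by 2)
β4 →J1  (J1: last free bond brings effort in)

b0 stroke at J2
b1 stroke at J2
b2 stroke at Sf1
b3 stroke at J2
b4 stroke at J1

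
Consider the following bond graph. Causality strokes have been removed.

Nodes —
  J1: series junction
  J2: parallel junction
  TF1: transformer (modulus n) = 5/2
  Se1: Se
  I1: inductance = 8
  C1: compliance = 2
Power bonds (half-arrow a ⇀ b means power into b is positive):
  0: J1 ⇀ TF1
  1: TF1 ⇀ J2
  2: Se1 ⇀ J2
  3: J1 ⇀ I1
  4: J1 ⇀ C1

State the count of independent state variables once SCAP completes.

2  (C1, I1 all integral)

bond 2 stroke→J2  (source Se1 imposes e)
bond 1 stroke→TF1  (common-e at J2 fixed by 2)
bond 0 stroke→J1  (through TF1, causality passes straight; one stroke at TF1)
bond 3 stroke→I1  (prefer integral on I1)
bond 4 stroke→J1  (common-f at J1 fixed by 3)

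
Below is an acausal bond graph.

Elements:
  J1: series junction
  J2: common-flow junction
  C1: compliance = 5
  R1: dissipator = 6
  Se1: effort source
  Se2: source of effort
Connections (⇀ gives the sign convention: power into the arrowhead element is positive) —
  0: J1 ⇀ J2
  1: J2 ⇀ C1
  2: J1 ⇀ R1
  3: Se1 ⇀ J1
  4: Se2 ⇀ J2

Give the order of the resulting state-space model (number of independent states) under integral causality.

β3 stroke at J1  (Se1 (Se) sets effort on bond)
β4 stroke at J2  (Se2 fixes effort; stroke away)
β1 stroke at J2  (prefer integral on C1)
β0 stroke at J1  (J2 needs exactly one f-in)
β2 stroke at R1  (only one flow-in slot at J1)

1  (C1 all integral)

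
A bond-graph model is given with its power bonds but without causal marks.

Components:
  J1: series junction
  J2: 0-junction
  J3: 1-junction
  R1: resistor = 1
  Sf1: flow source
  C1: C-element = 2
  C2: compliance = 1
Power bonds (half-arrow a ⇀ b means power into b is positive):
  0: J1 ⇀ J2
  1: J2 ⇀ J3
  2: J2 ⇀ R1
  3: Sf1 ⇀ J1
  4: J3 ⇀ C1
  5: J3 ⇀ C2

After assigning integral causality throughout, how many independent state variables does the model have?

2  (C1, C2 all integral)

bond 3 stroke→Sf1  (Sf1 (Sf) sets flow on bond)
bond 0 stroke→J1  (1-jn J1 has f-setter on 3)
bond 4 stroke→J3  (prefer integral on C1)
bond 5 stroke→J3  (C2: C, integral causality)
bond 1 stroke→J2  (J3 needs exactly one f-in)
bond 2 stroke→R1  (J2 effort already set via bond 1)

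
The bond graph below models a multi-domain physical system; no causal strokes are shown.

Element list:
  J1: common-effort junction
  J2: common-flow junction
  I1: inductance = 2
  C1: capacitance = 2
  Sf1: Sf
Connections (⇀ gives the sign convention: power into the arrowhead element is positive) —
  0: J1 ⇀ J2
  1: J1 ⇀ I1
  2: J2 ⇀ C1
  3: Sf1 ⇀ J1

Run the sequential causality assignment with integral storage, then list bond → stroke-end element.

b3 stroke at Sf1  (source Sf1 imposes f)
b1 stroke at I1  (I1 integral (f out))
b0 stroke at J1  (J1 needs exactly one e-in)
b2 stroke at J2  (J2 flow already set via bond 0)

β0 stroke→J1
β1 stroke→I1
β2 stroke→J2
β3 stroke→Sf1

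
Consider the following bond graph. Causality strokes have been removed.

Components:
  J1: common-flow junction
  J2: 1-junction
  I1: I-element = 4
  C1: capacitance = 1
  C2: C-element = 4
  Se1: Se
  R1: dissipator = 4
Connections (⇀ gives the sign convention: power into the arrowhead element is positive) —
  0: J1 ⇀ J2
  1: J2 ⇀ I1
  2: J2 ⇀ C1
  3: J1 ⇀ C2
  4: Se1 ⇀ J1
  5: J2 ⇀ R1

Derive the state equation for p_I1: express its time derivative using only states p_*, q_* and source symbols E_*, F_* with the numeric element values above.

dp_I1/dt = E_Se1 - p_I1 - q_C1 - q_C2/4

#4 stroke at J1  (source Se1 imposes e)
#1 stroke at I1  (prefer integral on I1)
#0 stroke at J2  (1-jn J2 has f-setter on 1)
#2 stroke at J2  (J2 flow already set via bond 1)
#5 stroke at J2  (J2: bond 1 brought flow, rest push out)
#3 stroke at J1  (common-f at J1 fixed by 0)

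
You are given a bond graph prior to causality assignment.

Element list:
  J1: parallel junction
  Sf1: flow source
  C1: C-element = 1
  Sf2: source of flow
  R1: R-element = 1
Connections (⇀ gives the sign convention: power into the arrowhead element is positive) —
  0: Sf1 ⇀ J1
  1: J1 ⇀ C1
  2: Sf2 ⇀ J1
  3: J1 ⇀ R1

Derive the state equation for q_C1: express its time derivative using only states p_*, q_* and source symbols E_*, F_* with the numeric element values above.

dq_C1/dt = F_Sf1 + F_Sf2 - q_C1

β0 stroke→Sf1  (Sf1: flow source, stroke at near end)
β2 stroke→Sf2  (Sf2 fixes flow; stroke at Sf2)
β1 stroke→J1  (C1: C, integral causality)
β3 stroke→R1  (J1 effort already set via bond 1)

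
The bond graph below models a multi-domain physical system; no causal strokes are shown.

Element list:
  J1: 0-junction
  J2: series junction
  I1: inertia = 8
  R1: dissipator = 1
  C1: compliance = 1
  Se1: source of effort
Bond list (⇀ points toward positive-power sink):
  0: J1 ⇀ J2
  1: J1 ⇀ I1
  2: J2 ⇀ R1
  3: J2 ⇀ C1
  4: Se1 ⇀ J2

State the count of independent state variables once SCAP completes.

bond 4 stroke at J2  (source Se1 imposes e)
bond 1 stroke at I1  (I1 integral (f out))
bond 0 stroke at J1  (closing 0-jn rule on J1)
bond 2 stroke at J2  (J2: bond 0 brought flow, rest push out)
bond 3 stroke at J2  (J2: bond 0 brought flow, rest push out)

2  (C1, I1 all integral)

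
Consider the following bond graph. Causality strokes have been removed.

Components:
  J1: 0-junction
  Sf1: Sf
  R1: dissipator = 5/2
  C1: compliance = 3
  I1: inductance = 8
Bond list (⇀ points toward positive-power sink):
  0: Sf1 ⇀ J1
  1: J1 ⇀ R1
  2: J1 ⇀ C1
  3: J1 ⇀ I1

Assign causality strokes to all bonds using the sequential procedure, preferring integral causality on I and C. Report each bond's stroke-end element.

β0 →Sf1
β1 →R1
β2 →J1
β3 →I1

b0 stroke→Sf1  (Sf1 fixes flow; stroke at Sf1)
b2 stroke→J1  (C1: C, integral causality)
b1 stroke→R1  (0-jn J1 has e-setter on 2)
b3 stroke→I1  (0-jn J1 has e-setter on 2)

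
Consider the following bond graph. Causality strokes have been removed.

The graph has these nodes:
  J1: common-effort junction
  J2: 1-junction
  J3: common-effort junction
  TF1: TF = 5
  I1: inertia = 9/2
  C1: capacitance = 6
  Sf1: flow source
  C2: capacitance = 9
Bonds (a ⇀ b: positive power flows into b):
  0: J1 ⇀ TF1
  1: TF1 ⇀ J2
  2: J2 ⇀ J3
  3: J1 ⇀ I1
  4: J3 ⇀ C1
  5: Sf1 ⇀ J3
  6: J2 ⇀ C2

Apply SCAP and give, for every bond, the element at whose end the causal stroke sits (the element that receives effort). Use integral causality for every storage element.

bond 0 →J1
bond 1 →TF1
bond 2 →J2
bond 3 →I1
bond 4 →J3
bond 5 →Sf1
bond 6 →J2

bond 5 |Sf1  (Sf1 fixes flow; stroke at Sf1)
bond 3 |I1  (I1 outputs flow p/I1)
bond 0 |J1  (J1: last free bond brings effort in)
bond 1 |TF1  (TF1 one-in-one-out from 0)
bond 2 |J2  (common-f at J2 fixed by 1)
bond 6 |J2  (common-f at J2 fixed by 1)
bond 4 |J3  (closing 0-jn rule on J3)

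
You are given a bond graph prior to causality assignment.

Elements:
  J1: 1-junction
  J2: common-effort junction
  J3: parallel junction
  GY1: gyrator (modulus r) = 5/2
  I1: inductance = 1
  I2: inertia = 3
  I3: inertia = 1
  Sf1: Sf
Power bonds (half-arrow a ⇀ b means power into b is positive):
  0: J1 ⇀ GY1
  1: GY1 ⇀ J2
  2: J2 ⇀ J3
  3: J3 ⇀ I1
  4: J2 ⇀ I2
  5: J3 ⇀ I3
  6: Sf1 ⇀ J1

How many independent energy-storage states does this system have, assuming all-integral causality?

3  (I1, I2, I3 all integral)

β6 |Sf1  (Sf1: flow source, stroke at near end)
β0 |J1  (J1 flow already set via bond 6)
β1 |J2  (GY1: gyrator matches bond 0)
β2 |J3  (J2: bond 1 brought effort, rest push out)
β4 |I2  (J2 effort already set via bond 1)
β3 |I1  (common-e at J3 fixed by 2)
β5 |I3  (common-e at J3 fixed by 2)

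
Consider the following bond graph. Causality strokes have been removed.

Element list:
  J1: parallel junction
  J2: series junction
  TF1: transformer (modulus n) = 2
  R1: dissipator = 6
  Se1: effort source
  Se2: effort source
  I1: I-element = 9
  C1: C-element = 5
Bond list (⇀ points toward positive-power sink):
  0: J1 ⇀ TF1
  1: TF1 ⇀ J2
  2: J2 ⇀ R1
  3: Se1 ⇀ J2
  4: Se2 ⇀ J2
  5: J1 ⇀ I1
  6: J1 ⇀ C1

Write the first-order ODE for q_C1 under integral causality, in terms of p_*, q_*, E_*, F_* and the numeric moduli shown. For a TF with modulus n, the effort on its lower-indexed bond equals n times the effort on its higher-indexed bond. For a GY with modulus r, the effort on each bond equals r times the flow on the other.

b3 →J2  (Se1 fixes effort; stroke away)
b4 →J2  (source Se2 imposes e)
b5 →I1  (prefer integral on I1)
b6 →J1  (C1 outputs effort q/C1)
b0 →TF1  (J1 effort already set via bond 6)
b1 →J2  (TF1: transformer flips bond 0)
b2 →R1  (closing 1-jn rule on J2)

dq_C1/dt = -E_Se1/12 - E_Se2/12 - p_I1/9 - q_C1/120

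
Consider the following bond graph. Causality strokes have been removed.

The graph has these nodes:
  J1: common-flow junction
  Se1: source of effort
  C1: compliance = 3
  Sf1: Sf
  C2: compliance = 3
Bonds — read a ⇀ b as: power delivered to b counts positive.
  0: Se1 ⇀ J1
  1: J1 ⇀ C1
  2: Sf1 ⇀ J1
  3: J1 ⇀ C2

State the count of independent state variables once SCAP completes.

2  (C1, C2 all integral)

β0 →J1  (Se1: effort source, stroke at far end)
β2 →Sf1  (Sf1 (Sf) sets flow on bond)
β1 →J1  (1-jn J1 has f-setter on 2)
β3 →J1  (J1 flow already set via bond 2)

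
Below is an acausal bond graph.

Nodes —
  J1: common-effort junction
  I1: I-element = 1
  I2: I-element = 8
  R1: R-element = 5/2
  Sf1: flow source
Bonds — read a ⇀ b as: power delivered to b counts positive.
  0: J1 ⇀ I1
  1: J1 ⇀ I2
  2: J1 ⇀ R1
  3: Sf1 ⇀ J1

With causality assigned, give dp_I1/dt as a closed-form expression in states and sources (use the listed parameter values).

β3 →Sf1  (Sf1: flow source, stroke at near end)
β0 →I1  (prefer integral on I1)
β1 →I2  (prefer integral on I2)
β2 →J1  (closing 0-jn rule on J1)

dp_I1/dt = 5*F_Sf1/2 - 5*p_I1/2 - 5*p_I2/16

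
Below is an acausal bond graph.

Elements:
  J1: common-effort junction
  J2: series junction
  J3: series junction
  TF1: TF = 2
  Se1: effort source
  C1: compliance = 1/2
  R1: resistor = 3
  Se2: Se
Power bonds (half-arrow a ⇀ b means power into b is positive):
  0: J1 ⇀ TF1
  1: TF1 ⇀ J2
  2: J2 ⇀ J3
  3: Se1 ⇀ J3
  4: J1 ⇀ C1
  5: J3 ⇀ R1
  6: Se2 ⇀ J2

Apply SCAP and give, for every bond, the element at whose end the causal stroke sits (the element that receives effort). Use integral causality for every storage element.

b0 →TF1
b1 →J2
b2 →J3
b3 →J3
b4 →J1
b5 →R1
b6 →J2

β3 →J3  (source Se1 imposes e)
β6 →J2  (source Se2 imposes e)
β4 →J1  (C1 integral (e out))
β0 →TF1  (J1: bond 4 brought effort, rest push out)
β1 →J2  (TF TF1: opposite of bond 0)
β2 →J3  (J2: last free bond brings flow in)
β5 →R1  (J3: last free bond brings flow in)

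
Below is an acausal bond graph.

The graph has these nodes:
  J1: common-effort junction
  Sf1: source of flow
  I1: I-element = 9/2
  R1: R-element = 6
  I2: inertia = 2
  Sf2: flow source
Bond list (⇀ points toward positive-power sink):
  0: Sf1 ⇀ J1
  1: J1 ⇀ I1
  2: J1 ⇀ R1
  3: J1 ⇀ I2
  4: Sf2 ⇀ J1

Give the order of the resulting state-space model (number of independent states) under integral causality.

2  (I1, I2 all integral)

b0 stroke at Sf1  (Sf1: flow source, stroke at near end)
b4 stroke at Sf2  (Sf2: flow source, stroke at near end)
b1 stroke at I1  (I1 integral (f out))
b3 stroke at I2  (I2: I, integral causality)
b2 stroke at J1  (J1 needs exactly one e-in)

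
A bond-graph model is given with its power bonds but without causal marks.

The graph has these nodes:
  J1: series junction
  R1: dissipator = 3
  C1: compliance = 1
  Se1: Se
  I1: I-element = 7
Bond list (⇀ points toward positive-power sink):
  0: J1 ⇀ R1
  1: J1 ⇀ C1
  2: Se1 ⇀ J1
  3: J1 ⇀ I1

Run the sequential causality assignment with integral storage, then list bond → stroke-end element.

β2 stroke at J1  (Se1 (Se) sets effort on bond)
β1 stroke at J1  (C1 integral (e out))
β3 stroke at I1  (I1 integral (f out))
β0 stroke at J1  (1-jn J1 has f-setter on 3)

bond 0 |J1
bond 1 |J1
bond 2 |J1
bond 3 |I1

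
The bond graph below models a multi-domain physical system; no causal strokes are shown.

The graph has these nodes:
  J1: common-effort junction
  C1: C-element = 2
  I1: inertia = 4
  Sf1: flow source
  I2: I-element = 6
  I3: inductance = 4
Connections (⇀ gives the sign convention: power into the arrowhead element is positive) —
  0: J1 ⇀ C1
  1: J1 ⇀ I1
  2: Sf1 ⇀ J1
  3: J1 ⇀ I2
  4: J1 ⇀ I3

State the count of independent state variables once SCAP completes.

bond 2 |Sf1  (source Sf1 imposes f)
bond 0 |J1  (C1 integral (e out))
bond 1 |I1  (common-e at J1 fixed by 0)
bond 3 |I2  (J1: bond 0 brought effort, rest push out)
bond 4 |I3  (common-e at J1 fixed by 0)

4  (C1, I1, I2, I3 all integral)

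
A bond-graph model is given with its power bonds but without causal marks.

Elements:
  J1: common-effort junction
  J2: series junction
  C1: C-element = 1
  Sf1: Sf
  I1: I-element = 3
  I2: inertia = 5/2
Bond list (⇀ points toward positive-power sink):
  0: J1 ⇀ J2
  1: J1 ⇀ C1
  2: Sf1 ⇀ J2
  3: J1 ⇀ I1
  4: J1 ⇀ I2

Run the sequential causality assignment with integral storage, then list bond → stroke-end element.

#2 |Sf1  (source Sf1 imposes f)
#0 |J2  (J2 flow already set via bond 2)
#1 |J1  (C1 outputs effort q/C1)
#3 |I1  (0-jn J1 has e-setter on 1)
#4 |I2  (0-jn J1 has e-setter on 1)

b0 stroke→J2
b1 stroke→J1
b2 stroke→Sf1
b3 stroke→I1
b4 stroke→I2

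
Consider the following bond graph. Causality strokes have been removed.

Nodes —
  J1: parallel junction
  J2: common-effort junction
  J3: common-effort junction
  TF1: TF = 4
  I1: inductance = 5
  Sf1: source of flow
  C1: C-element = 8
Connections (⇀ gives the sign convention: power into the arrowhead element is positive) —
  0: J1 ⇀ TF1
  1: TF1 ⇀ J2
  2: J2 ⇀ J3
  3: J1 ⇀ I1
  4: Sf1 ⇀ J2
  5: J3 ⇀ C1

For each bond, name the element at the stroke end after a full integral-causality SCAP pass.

b4 stroke at Sf1  (Sf1 fixes flow; stroke at Sf1)
b3 stroke at I1  (I1 outputs flow p/I1)
b0 stroke at J1  (J1: last free bond brings effort in)
b1 stroke at TF1  (TF1: transformer flips bond 0)
b2 stroke at J2  (closing 0-jn rule on J2)
b5 stroke at J3  (only one effort-in slot at J3)

b0 |J1
b1 |TF1
b2 |J2
b3 |I1
b4 |Sf1
b5 |J3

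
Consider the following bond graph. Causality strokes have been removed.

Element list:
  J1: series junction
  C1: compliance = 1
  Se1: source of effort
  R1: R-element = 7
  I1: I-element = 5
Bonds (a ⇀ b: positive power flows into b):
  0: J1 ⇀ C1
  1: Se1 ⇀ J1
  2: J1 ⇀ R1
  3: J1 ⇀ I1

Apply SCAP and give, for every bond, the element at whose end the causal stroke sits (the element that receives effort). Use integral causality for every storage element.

bond 0 stroke→J1
bond 1 stroke→J1
bond 2 stroke→J1
bond 3 stroke→I1

β1 stroke at J1  (Se1 fixes effort; stroke away)
β0 stroke at J1  (prefer integral on C1)
β3 stroke at I1  (I1 outputs flow p/I1)
β2 stroke at J1  (J1 flow already set via bond 3)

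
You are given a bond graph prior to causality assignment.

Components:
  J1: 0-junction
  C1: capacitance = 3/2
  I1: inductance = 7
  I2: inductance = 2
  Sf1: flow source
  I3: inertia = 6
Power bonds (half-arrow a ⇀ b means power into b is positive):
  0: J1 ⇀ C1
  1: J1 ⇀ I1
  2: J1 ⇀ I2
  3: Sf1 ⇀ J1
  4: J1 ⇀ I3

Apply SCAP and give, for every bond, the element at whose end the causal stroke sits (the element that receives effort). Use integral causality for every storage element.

#0 stroke at J1
#1 stroke at I1
#2 stroke at I2
#3 stroke at Sf1
#4 stroke at I3

#3 |Sf1  (source Sf1 imposes f)
#0 |J1  (prefer integral on C1)
#1 |I1  (common-e at J1 fixed by 0)
#2 |I2  (J1 effort already set via bond 0)
#4 |I3  (common-e at J1 fixed by 0)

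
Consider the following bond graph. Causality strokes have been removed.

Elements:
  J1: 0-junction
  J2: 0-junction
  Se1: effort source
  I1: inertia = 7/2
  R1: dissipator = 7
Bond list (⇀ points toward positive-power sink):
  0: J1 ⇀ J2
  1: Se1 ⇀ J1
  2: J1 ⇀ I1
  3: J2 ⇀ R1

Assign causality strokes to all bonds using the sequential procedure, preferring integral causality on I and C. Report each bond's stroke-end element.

bond 0 →J2
bond 1 →J1
bond 2 →I1
bond 3 →R1

#1 |J1  (Se1: effort source, stroke at far end)
#0 |J2  (common-e at J1 fixed by 1)
#2 |I1  (common-e at J1 fixed by 1)
#3 |R1  (J2: bond 0 brought effort, rest push out)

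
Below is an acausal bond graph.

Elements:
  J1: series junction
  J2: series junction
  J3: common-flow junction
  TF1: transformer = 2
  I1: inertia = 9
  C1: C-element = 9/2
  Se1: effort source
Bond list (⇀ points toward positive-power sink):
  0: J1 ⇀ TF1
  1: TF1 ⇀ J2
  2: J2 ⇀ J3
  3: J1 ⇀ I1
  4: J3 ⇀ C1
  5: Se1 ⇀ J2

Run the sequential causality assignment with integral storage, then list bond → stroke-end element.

#0 stroke→J1
#1 stroke→TF1
#2 stroke→J2
#3 stroke→I1
#4 stroke→J3
#5 stroke→J2

β5 stroke at J2  (source Se1 imposes e)
β3 stroke at I1  (I1: I, integral causality)
β0 stroke at J1  (common-f at J1 fixed by 3)
β1 stroke at TF1  (TF1: transformer flips bond 0)
β2 stroke at J2  (common-f at J2 fixed by 1)
β4 stroke at J3  (J3: bond 2 brought flow, rest push out)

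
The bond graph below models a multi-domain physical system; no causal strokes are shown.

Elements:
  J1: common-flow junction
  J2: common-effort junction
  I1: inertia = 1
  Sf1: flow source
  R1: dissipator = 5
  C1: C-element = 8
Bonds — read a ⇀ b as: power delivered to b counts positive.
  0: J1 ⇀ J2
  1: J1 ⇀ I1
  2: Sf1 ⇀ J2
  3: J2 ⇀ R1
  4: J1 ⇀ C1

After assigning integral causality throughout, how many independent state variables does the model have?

2  (C1, I1 all integral)

β2 stroke at Sf1  (Sf1 (Sf) sets flow on bond)
β1 stroke at I1  (prefer integral on I1)
β0 stroke at J1  (1-jn J1 has f-setter on 1)
β4 stroke at J1  (1-jn J1 has f-setter on 1)
β3 stroke at J2  (closing 0-jn rule on J2)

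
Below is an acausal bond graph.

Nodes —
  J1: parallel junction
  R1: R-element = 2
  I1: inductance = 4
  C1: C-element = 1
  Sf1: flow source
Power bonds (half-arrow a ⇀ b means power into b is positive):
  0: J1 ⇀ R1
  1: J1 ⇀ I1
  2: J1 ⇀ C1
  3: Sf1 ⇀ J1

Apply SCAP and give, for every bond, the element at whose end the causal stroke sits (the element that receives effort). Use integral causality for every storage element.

β0 stroke at R1
β1 stroke at I1
β2 stroke at J1
β3 stroke at Sf1

b3 stroke at Sf1  (Sf1 fixes flow; stroke at Sf1)
b1 stroke at I1  (I1 outputs flow p/I1)
b2 stroke at J1  (C1 integral (e out))
b0 stroke at R1  (common-e at J1 fixed by 2)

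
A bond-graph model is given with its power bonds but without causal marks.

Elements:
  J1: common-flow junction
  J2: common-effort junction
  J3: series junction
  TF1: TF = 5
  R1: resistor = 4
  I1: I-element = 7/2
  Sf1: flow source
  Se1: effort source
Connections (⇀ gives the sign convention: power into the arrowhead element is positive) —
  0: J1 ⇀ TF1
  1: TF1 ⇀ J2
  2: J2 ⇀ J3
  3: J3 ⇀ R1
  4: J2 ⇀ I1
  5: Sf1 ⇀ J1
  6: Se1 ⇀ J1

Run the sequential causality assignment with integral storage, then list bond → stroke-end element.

b0 stroke at J1
b1 stroke at TF1
b2 stroke at J2
b3 stroke at J3
b4 stroke at I1
b5 stroke at Sf1
b6 stroke at J1

β5 stroke→Sf1  (Sf1 (Sf) sets flow on bond)
β6 stroke→J1  (Se1: effort source, stroke at far end)
β0 stroke→J1  (J1 flow already set via bond 5)
β1 stroke→TF1  (TF1: transformer flips bond 0)
β4 stroke→I1  (I1: I, integral causality)
β2 stroke→J2  (only one effort-in slot at J2)
β3 stroke→J3  (J3: bond 2 brought flow, rest push out)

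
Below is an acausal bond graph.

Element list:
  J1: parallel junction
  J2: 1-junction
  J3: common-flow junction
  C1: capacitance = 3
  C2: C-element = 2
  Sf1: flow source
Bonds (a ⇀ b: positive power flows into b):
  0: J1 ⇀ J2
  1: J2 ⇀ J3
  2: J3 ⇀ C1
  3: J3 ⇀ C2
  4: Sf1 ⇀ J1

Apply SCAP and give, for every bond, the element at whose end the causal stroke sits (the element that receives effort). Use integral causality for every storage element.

bond 4 →Sf1  (Sf1 (Sf) sets flow on bond)
bond 0 →J1  (closing 0-jn rule on J1)
bond 1 →J2  (J2 flow already set via bond 0)
bond 2 →J3  (J3: bond 1 brought flow, rest push out)
bond 3 →J3  (1-jn J3 has f-setter on 1)

β0 →J1
β1 →J2
β2 →J3
β3 →J3
β4 →Sf1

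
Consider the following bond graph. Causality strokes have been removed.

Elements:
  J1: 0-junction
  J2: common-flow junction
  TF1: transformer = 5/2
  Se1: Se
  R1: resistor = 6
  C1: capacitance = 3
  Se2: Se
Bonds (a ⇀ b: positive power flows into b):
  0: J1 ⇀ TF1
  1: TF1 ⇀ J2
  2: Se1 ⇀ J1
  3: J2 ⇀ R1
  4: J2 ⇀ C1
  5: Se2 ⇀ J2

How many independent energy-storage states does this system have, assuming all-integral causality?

#2 →J1  (source Se1 imposes e)
#5 →J2  (Se2: effort source, stroke at far end)
#0 →TF1  (0-jn J1 has e-setter on 2)
#1 →J2  (through TF1, causality passes straight; one stroke at TF1)
#4 →J2  (C1: C, integral causality)
#3 →R1  (closing 1-jn rule on J2)

1  (C1 all integral)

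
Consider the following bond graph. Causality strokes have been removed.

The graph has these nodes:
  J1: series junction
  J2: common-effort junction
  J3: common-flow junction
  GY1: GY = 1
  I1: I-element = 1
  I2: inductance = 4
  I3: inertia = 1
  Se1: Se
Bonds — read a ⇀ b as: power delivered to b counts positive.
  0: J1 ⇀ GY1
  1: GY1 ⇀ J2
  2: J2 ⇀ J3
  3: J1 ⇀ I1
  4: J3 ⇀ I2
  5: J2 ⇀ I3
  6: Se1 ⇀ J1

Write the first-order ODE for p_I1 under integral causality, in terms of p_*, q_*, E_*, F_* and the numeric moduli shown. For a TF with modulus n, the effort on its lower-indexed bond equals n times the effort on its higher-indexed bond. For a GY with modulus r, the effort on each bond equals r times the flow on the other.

b6 →J1  (Se1: effort source, stroke at far end)
b3 →I1  (I1: I, integral causality)
b0 →J1  (1-jn J1 has f-setter on 3)
b1 →J2  (GY1: gyrator matches bond 0)
b2 →J3  (0-jn J2 has e-setter on 1)
b5 →I3  (J2: bond 1 brought effort, rest push out)
b4 →I2  (J3: last free bond brings flow in)

dp_I1/dt = E_Se1 - p_I2/4 - p_I3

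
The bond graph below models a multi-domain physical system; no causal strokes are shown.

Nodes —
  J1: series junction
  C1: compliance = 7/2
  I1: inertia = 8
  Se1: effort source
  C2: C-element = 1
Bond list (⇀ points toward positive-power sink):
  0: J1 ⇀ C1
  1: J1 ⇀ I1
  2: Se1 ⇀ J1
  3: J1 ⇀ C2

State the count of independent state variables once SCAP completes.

3  (C1, C2, I1 all integral)

bond 2 stroke→J1  (source Se1 imposes e)
bond 0 stroke→J1  (C1 integral (e out))
bond 1 stroke→I1  (I1: I, integral causality)
bond 3 stroke→J1  (J1 flow already set via bond 1)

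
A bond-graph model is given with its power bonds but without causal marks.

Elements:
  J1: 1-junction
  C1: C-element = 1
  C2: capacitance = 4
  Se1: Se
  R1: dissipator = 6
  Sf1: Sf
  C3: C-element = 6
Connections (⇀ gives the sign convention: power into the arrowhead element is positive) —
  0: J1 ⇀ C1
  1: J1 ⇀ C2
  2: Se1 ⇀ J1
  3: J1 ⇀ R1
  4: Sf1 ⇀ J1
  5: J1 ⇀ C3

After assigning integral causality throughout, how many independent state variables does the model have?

3  (C1, C2, C3 all integral)

#2 stroke at J1  (source Se1 imposes e)
#4 stroke at Sf1  (Sf1 fixes flow; stroke at Sf1)
#0 stroke at J1  (1-jn J1 has f-setter on 4)
#1 stroke at J1  (J1 flow already set via bond 4)
#3 stroke at J1  (J1 flow already set via bond 4)
#5 stroke at J1  (J1 flow already set via bond 4)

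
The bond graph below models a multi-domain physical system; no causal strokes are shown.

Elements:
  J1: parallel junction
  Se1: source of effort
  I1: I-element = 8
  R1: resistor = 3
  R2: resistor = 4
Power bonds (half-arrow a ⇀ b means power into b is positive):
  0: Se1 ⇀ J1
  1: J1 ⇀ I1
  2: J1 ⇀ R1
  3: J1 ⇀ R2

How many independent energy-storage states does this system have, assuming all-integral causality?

#0 |J1  (Se1: effort source, stroke at far end)
#1 |I1  (J1 effort already set via bond 0)
#2 |R1  (J1 effort already set via bond 0)
#3 |R2  (J1 effort already set via bond 0)

1  (I1 all integral)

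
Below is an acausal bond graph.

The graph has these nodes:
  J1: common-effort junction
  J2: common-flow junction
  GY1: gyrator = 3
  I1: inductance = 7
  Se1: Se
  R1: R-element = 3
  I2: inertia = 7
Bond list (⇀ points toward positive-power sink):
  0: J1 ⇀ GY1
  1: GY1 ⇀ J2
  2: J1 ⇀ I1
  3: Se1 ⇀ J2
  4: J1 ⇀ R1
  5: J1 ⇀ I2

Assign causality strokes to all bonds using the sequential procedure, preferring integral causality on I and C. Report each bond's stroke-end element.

b3 stroke→J2  (Se1 (Se) sets effort on bond)
b1 stroke→GY1  (closing 1-jn rule on J2)
b0 stroke→GY1  (GY GY1: same side as bond 1)
b2 stroke→I1  (I1 integral (f out))
b5 stroke→I2  (prefer integral on I2)
b4 stroke→J1  (J1 needs exactly one e-in)

β0 →GY1
β1 →GY1
β2 →I1
β3 →J2
β4 →J1
β5 →I2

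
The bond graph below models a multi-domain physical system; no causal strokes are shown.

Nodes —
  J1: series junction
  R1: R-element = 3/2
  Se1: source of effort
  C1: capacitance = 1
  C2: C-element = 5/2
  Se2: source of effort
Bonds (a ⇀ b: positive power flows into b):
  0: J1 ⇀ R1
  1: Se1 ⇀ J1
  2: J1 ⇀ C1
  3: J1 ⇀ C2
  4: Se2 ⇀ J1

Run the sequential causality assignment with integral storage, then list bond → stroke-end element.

#1 →J1  (Se1 fixes effort; stroke away)
#4 →J1  (Se2 fixes effort; stroke away)
#2 →J1  (C1 outputs effort q/C1)
#3 →J1  (C2: C, integral causality)
#0 →R1  (closing 1-jn rule on J1)

β0 →R1
β1 →J1
β2 →J1
β3 →J1
β4 →J1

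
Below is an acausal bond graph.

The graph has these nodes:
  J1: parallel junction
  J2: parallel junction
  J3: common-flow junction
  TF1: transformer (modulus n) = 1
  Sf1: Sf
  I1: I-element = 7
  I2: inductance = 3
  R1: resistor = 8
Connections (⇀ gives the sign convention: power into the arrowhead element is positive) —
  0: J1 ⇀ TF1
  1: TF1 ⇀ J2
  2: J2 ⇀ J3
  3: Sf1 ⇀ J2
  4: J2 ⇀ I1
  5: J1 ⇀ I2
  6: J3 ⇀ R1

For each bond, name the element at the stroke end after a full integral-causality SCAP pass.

β0 stroke→J1
β1 stroke→TF1
β2 stroke→J2
β3 stroke→Sf1
β4 stroke→I1
β5 stroke→I2
β6 stroke→J3

#3 →Sf1  (source Sf1 imposes f)
#4 →I1  (prefer integral on I1)
#5 →I2  (I2 outputs flow p/I2)
#0 →J1  (only one effort-in slot at J1)
#1 →TF1  (TF1: transformer flips bond 0)
#2 →J2  (J2 needs exactly one e-in)
#6 →J3  (common-f at J3 fixed by 2)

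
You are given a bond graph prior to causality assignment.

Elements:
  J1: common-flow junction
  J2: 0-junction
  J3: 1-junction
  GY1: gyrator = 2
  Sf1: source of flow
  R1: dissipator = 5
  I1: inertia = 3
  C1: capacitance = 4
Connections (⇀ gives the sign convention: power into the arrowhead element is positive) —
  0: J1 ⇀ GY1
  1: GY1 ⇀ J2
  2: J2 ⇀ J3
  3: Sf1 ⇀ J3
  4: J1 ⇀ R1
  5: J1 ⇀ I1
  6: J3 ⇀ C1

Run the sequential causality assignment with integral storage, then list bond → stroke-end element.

#3 →Sf1  (source Sf1 imposes f)
#2 →J3  (1-jn J3 has f-setter on 3)
#6 →J3  (1-jn J3 has f-setter on 3)
#1 →J2  (only one effort-in slot at J2)
#0 →J1  (GY1: gyrator matches bond 1)
#5 →I1  (I1: I, integral causality)
#4 →J1  (J1 flow already set via bond 5)

β0 →J1
β1 →J2
β2 →J3
β3 →Sf1
β4 →J1
β5 →I1
β6 →J3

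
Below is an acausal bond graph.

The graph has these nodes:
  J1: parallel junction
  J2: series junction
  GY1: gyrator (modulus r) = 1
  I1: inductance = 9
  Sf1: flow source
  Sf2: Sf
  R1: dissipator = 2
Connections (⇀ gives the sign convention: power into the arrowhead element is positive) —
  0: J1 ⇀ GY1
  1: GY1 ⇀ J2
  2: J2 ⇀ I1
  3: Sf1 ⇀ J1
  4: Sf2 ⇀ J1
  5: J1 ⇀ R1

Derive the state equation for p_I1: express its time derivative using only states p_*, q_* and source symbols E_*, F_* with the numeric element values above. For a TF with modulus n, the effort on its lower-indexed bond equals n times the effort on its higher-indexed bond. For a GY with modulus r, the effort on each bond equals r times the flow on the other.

#3 |Sf1  (Sf1 fixes flow; stroke at Sf1)
#4 |Sf2  (Sf2: flow source, stroke at near end)
#2 |I1  (prefer integral on I1)
#1 |J2  (common-f at J2 fixed by 2)
#0 |J1  (GY1 both-in/both-out from 1)
#5 |R1  (J1: bond 0 brought effort, rest push out)

dp_I1/dt = F_Sf1 + F_Sf2 - p_I1/18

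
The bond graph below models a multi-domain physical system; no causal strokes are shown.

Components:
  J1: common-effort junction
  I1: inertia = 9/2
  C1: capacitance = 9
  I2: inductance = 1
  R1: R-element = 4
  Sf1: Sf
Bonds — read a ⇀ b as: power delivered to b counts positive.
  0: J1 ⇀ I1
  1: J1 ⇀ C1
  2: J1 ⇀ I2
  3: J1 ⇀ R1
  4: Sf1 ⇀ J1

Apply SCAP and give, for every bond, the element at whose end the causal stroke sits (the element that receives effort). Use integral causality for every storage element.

β0 |I1
β1 |J1
β2 |I2
β3 |R1
β4 |Sf1

#4 →Sf1  (Sf1 (Sf) sets flow on bond)
#0 →I1  (I1 integral (f out))
#1 →J1  (C1: C, integral causality)
#2 →I2  (J1: bond 1 brought effort, rest push out)
#3 →R1  (J1: bond 1 brought effort, rest push out)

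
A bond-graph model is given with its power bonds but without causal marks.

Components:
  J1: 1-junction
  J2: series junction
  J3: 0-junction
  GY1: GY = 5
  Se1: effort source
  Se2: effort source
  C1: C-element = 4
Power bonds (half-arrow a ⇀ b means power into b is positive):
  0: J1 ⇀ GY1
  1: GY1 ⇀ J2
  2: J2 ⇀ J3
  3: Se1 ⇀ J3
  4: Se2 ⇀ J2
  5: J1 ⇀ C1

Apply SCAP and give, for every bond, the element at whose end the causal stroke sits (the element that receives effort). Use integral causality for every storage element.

β0 →GY1
β1 →GY1
β2 →J2
β3 →J3
β4 →J2
β5 →J1

bond 3 →J3  (Se1 fixes effort; stroke away)
bond 4 →J2  (Se2: effort source, stroke at far end)
bond 2 →J2  (0-jn J3 has e-setter on 3)
bond 1 →GY1  (J2 needs exactly one f-in)
bond 0 →GY1  (through GY1, causality inverts; strokes same side of GY1)
bond 5 →J1  (J1 flow already set via bond 0)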